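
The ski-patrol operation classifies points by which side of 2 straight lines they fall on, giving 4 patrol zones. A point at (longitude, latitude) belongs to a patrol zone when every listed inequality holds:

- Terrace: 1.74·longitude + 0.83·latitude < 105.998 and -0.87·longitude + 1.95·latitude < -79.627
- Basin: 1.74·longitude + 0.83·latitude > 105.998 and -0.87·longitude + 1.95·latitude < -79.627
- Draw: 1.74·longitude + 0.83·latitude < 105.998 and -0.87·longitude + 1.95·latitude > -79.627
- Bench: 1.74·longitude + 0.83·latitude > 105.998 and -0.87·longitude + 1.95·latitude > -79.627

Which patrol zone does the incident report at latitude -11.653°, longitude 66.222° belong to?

Terrace

1.74·66.222 + 0.83·-11.653 = 105.554, which is < 105.998
-0.87·66.222 + 1.95·-11.653 = -80.336, which is < -79.627
This sign pattern matches Terrace.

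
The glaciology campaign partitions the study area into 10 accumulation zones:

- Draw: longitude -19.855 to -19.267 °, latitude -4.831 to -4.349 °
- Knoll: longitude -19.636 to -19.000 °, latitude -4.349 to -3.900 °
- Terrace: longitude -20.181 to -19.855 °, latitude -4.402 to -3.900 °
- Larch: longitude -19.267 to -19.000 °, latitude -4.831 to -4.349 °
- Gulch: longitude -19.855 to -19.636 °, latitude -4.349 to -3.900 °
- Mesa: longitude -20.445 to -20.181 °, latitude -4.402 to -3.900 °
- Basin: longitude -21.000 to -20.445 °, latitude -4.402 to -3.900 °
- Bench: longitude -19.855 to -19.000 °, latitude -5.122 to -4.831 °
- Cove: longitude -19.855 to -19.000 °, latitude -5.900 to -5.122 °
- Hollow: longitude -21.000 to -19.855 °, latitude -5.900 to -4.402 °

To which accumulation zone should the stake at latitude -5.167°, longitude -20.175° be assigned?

Hollow

The point has longitude = -20.175 and latitude = -5.167.
Only Hollow satisfies -21.000 ≤ longitude ≤ -19.855 and -5.900 ≤ latitude ≤ -4.402.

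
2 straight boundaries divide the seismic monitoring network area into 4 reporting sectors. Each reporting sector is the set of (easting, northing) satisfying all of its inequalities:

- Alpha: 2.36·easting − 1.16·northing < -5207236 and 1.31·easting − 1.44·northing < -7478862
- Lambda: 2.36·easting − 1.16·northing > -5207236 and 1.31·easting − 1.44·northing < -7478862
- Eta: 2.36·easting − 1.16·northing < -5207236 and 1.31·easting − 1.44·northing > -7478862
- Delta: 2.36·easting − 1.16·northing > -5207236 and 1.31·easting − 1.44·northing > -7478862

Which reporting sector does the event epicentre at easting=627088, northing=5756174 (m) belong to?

2.36·627088 − 1.16·5756174 = -5197234.160, which is > -5207236
1.31·627088 − 1.44·5756174 = -7467405.280, which is > -7478862
This sign pattern matches Delta.

Delta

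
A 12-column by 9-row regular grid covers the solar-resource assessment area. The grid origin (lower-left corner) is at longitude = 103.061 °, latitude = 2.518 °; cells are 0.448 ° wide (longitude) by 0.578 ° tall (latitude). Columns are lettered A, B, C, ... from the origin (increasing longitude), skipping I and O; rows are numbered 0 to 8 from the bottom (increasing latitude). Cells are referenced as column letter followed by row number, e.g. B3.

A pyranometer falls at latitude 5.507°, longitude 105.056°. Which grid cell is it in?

Column index: ⌊(105.056 − 103.061) / 0.448⌋ = ⌊4.453⌋ = 4 → column E
Row offset from origin: ⌊(5.507 − 2.518) / 0.578⌋ = ⌊5.171⌋ = 5 → row 5

E5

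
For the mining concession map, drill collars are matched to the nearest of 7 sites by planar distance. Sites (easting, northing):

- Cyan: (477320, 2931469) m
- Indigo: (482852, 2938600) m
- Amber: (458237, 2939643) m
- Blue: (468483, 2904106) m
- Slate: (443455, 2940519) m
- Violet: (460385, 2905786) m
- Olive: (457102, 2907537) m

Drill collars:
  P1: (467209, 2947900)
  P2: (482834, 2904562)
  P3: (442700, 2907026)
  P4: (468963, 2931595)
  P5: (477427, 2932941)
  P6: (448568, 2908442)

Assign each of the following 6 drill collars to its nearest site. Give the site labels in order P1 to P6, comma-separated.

Amber, Blue, Olive, Cyan, Cyan, Olive

P1 → Amber (d²=148674833.00)
P2 → Blue (d²=206159137.00)
P3 → Olive (d²=207678725.00)
P4 → Cyan (d²=69855325.00)
P5 → Cyan (d²=2178233.00)
P6 → Olive (d²=73648181.00)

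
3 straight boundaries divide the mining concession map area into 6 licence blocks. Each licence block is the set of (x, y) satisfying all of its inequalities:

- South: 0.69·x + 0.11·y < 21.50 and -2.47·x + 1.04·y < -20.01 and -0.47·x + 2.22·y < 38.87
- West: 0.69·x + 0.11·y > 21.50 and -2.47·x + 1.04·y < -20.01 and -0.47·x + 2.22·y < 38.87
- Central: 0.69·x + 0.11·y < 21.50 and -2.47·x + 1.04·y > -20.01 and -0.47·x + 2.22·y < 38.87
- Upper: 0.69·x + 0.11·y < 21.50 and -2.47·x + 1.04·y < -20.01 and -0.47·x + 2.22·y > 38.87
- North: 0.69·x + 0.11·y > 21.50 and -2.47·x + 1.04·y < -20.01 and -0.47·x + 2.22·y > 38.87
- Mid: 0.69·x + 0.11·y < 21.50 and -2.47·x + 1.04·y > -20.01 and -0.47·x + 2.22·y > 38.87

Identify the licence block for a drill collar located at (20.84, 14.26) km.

South

0.69·20.84 + 0.11·14.26 = 15.948, which is < 21.50
-2.47·20.84 + 1.04·14.26 = -36.644, which is < -20.01
-0.47·20.84 + 2.22·14.26 = 21.862, which is < 38.87
This sign pattern matches South.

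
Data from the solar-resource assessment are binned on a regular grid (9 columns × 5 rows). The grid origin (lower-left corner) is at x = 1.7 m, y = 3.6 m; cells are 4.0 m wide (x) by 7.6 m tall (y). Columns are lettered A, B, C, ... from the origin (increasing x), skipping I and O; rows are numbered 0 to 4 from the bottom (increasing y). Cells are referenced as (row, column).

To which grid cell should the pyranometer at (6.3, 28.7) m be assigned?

(3, B)

Column index: ⌊(6.3 − 1.7) / 4.0⌋ = ⌊1.150⌋ = 1 → column B
Row offset from origin: ⌊(28.7 − 3.6) / 7.6⌋ = ⌊3.303⌋ = 3 → row 3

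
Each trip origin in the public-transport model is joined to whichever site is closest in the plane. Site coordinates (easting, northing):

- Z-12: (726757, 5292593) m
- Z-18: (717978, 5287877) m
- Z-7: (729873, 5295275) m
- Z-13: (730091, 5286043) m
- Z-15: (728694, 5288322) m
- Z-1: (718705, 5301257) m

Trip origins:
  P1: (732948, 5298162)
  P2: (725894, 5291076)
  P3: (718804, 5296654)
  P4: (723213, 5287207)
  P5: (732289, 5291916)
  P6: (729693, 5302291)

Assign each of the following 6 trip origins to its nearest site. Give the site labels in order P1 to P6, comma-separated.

P1 → Z-7 (d²=17790394.00)
P2 → Z-12 (d²=3046058.00)
P3 → Z-1 (d²=21197410.00)
P4 → Z-18 (d²=27854125.00)
P5 → Z-7 (d²=17119937.00)
P6 → Z-7 (d²=49256656.00)

Z-7, Z-12, Z-1, Z-18, Z-7, Z-7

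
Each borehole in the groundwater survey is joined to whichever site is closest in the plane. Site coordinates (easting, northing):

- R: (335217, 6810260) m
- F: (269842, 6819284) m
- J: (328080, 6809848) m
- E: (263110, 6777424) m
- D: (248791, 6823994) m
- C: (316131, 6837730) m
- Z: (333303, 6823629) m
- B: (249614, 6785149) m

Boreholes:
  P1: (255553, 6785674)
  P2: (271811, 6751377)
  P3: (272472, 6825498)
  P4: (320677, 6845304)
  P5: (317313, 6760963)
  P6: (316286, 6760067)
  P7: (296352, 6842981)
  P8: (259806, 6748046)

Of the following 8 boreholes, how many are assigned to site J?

P1 → B
P2 → E
P3 → F
P4 → C
P5 → J
P6 → J
P7 → C
P8 → E
2 of the 8 go to J.

2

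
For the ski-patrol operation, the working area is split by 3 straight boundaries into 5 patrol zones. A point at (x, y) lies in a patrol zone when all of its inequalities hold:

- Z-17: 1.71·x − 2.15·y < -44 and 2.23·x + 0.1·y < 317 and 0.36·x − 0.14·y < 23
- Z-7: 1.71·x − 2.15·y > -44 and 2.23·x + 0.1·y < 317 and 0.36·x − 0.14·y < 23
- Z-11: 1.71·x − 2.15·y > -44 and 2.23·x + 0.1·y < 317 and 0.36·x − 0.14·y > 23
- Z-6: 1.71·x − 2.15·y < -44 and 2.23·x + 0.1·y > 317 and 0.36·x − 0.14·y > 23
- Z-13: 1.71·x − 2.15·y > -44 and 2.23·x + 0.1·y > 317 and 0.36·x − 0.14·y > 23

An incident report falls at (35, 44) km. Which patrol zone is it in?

Z-7

1.71·35 − 2.15·44 = -34.750, which is > -44
2.23·35 + 0.1·44 = 82.450, which is < 317
0.36·35 − 0.14·44 = 6.440, which is < 23
This sign pattern matches Z-7.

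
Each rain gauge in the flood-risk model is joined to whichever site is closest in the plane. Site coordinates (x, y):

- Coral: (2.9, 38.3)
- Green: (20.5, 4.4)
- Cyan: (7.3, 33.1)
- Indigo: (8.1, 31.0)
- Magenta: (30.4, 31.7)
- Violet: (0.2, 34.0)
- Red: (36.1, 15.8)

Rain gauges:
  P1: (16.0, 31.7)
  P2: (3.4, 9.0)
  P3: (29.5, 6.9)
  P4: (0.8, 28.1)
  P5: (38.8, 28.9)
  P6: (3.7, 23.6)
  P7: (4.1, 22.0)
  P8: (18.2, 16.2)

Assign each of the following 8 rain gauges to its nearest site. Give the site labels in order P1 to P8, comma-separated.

P1 → Indigo (d²=62.90)
P2 → Green (d²=313.57)
P3 → Green (d²=87.25)
P4 → Violet (d²=35.17)
P5 → Magenta (d²=78.40)
P6 → Indigo (d²=74.12)
P7 → Indigo (d²=97.00)
P8 → Green (d²=144.53)

Indigo, Green, Green, Violet, Magenta, Indigo, Indigo, Green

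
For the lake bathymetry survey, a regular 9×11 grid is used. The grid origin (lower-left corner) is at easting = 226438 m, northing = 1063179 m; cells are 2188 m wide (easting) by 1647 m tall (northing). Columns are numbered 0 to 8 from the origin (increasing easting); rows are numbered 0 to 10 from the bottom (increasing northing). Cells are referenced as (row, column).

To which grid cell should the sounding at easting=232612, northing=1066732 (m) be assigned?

(2, 2)

Column index: ⌊(232612 − 226438) / 2188⌋ = ⌊2.822⌋ = 2
Row offset from origin: ⌊(1066732 − 1063179) / 1647⌋ = ⌊2.157⌋ = 2 → row 2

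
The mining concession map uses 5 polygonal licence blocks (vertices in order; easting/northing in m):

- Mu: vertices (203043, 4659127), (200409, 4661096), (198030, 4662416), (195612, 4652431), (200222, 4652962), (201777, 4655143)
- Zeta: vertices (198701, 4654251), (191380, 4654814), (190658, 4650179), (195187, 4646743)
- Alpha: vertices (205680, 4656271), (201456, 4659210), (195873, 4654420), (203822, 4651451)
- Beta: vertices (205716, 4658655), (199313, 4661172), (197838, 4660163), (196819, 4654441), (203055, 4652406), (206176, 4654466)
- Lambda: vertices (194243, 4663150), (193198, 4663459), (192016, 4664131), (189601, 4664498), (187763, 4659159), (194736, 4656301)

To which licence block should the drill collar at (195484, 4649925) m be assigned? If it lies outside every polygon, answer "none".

Cast a ray rightward from (195484, 4649925). For each polygon, the edges (by vertex number in listed order) whose endpoints lie on opposite sides of northing = 4649925, where each meets that height, and whether that is right or left of the point:
Mu: no edge straddles that height → 0 crossings.
Zeta: 3–4 at easting≈190992.8 (left), 4–1 at easting≈196676.3 (right) → 1 crossing.
Alpha: no edge straddles that height → 0 crossings.
Beta: no edge straddles that height → 0 crossings.
Lambda: no edge straddles that height → 0 crossings.
Only Zeta has an odd count, so the point is inside Zeta.

Zeta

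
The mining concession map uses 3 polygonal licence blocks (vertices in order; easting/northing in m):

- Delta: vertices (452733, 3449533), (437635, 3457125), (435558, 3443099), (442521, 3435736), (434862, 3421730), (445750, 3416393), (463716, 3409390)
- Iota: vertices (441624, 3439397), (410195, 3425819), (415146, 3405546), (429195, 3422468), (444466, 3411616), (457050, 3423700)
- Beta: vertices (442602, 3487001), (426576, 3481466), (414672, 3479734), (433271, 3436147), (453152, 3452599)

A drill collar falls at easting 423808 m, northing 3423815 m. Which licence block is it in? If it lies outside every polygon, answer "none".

Iota

Cast a ray rightward from (423808, 3423815). For each polygon, the edges (by vertex number in listed order) whose endpoints lie on opposite sides of northing = 3423815, where each meets that height, and whether that is right or left of the point:
Delta: 4–5 at easting≈436002.2 (right), 7–1 at easting≈459769.4 (right) → 2 crossings.
Iota: 2–3 at easting≈410684.4 (left), 6–1 at easting≈456937.0 (right) → 1 crossing.
Beta: no edge straddles that height → 0 crossings.
Only Iota has an odd count, so the point is inside Iota.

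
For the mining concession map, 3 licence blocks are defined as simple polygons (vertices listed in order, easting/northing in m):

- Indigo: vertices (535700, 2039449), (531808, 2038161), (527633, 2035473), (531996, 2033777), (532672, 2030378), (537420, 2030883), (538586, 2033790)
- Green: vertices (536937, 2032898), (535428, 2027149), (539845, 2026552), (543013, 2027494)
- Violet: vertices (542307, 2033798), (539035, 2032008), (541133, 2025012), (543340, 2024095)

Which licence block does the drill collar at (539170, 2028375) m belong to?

Green

Cast a ray rightward from (539170, 2028375). For each polygon, the edges (by vertex number in listed order) whose endpoints lie on opposite sides of northing = 2028375, where each meets that height, and whether that is right or left of the point:
Indigo: no edge straddles that height → 0 crossings.
Green: 1–2 at easting≈535749.8 (left), 4–1 at easting≈542022.4 (right) → 1 crossing.
Violet: 2–3 at easting≈540124.5 (right), 4–1 at easting≈542884.3 (right) → 2 crossings.
Only Green has an odd count, so the point is inside Green.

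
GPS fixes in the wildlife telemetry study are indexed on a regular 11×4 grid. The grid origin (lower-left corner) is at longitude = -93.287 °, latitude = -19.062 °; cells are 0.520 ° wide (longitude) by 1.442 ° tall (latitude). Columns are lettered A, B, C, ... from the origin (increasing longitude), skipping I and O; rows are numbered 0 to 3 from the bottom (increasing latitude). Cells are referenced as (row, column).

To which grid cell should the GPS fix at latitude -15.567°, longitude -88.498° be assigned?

(2, K)

Column index: ⌊(-88.498 − -93.287) / 0.520⌋ = ⌊9.210⌋ = 9 → column K
Row offset from origin: ⌊(-15.567 − -19.062) / 1.442⌋ = ⌊2.424⌋ = 2 → row 2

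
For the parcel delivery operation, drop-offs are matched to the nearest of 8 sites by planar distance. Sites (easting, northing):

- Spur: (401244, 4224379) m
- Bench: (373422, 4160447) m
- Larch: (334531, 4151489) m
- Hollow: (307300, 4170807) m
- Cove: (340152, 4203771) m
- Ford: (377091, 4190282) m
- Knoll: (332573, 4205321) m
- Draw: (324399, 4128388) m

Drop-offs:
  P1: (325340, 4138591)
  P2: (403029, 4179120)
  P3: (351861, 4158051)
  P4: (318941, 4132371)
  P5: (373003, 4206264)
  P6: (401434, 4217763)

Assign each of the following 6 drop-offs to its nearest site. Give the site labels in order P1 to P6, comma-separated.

Draw, Ford, Larch, Draw, Ford, Spur

P1 → Draw (d²=104986690.00)
P2 → Ford (d²=797370088.00)
P3 → Larch (d²=343388744.00)
P4 → Draw (d²=45654053.00)
P5 → Ford (d²=272136068.00)
P6 → Spur (d²=43807556.00)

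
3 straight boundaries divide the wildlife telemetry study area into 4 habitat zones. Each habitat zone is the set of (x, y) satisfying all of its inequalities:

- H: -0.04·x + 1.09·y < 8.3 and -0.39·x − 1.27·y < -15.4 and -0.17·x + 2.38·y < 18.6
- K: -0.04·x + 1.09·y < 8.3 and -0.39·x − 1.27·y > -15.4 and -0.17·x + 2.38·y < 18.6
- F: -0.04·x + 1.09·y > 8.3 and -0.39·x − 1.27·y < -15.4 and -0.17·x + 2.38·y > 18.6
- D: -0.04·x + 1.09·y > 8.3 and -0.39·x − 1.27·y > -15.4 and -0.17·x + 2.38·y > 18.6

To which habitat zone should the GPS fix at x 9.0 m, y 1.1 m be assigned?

K

-0.04·9.0 + 1.09·1.1 = 0.839, which is < 8.3
-0.39·9.0 − 1.27·1.1 = -4.907, which is > -15.4
-0.17·9.0 + 2.38·1.1 = 1.088, which is < 18.6
This sign pattern matches K.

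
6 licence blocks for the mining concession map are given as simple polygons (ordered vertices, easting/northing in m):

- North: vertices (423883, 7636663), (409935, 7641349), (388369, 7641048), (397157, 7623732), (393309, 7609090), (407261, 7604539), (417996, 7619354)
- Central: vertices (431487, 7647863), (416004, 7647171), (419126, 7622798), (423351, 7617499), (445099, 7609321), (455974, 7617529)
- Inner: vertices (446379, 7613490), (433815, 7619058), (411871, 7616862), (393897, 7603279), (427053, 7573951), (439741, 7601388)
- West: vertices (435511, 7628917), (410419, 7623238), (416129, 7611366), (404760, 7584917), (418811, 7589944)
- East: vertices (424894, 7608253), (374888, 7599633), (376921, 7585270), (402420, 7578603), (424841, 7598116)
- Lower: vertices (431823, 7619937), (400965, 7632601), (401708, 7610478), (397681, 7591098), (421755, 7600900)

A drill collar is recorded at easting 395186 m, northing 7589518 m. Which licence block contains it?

Cast a ray rightward from (395186, 7589518). For each polygon, the edges (by vertex number in listed order) whose endpoints lie on opposite sides of northing = 7589518, where each meets that height, and whether that is right or left of the point:
North: no edge straddles that height → 0 crossings.
Central: no edge straddles that height → 0 crossings.
Inner: 4–5 at easting≈409454.1 (right), 5–6 at easting≈434251.8 (right) → 2 crossings.
West: 3–4 at easting≈406737.7 (right), 4–5 at easting≈417620.3 (right) → 2 crossings.
East: 2–3 at easting≈376319.7 (left), 4–5 at easting≈414961.6 (right) → 1 crossing.
Lower: no edge straddles that height → 0 crossings.
Only East has an odd count, so the point is inside East.

East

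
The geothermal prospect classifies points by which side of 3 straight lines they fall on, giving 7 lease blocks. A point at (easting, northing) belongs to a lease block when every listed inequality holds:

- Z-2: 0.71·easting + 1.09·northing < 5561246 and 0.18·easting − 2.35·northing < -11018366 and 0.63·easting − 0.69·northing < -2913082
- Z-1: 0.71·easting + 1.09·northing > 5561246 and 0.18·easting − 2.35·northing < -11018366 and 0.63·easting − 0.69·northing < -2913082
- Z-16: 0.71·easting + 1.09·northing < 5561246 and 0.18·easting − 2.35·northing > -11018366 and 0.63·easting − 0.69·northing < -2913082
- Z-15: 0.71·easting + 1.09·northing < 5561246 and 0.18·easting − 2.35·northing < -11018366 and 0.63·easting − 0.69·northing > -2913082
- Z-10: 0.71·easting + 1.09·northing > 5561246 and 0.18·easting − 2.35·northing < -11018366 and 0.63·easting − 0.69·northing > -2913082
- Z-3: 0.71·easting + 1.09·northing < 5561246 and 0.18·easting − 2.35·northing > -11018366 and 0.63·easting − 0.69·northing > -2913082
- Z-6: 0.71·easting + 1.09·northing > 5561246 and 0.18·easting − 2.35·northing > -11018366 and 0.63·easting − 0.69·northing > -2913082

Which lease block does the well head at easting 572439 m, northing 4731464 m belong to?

0.71·572439 + 1.09·4731464 = 5563727.450, which is > 5561246
0.18·572439 − 2.35·4731464 = -11015901.380, which is > -11018366
0.63·572439 − 0.69·4731464 = -2904073.590, which is > -2913082
This sign pattern matches Z-6.

Z-6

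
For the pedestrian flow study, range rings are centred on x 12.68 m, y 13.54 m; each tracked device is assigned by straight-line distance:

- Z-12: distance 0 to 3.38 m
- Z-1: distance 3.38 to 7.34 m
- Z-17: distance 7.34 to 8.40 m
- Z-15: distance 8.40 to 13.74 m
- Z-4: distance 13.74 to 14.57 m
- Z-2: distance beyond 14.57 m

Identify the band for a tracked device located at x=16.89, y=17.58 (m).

Z-1

Distance = √((16.89−12.68)² + (17.58−13.54)²) = √(17.724 + 16.322) = 5.835 m.
3.38 ≤ 5.835 < 7.34 → Z-1.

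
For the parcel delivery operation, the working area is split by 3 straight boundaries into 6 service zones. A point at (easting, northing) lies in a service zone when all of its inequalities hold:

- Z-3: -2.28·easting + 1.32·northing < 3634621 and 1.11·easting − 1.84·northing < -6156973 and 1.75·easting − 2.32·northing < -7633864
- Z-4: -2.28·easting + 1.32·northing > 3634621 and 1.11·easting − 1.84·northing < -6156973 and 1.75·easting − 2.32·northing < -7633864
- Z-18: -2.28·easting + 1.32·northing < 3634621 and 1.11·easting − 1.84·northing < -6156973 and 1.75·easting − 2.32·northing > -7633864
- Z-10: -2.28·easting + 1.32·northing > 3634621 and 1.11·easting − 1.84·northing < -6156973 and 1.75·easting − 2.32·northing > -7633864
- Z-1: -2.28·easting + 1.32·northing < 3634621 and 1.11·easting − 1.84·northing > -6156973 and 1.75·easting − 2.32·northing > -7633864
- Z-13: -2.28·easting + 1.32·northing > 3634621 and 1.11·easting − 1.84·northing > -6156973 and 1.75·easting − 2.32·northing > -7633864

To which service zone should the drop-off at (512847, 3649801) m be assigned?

Z-13

-2.28·512847 + 1.32·3649801 = 3648446.160, which is > 3634621
1.11·512847 − 1.84·3649801 = -6146373.670, which is > -6156973
1.75·512847 − 2.32·3649801 = -7570056.070, which is > -7633864
This sign pattern matches Z-13.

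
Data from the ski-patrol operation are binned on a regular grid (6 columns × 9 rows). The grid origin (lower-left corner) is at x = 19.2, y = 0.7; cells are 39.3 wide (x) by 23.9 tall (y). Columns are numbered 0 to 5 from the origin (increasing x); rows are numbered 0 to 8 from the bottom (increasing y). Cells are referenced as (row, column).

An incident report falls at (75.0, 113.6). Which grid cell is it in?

(4, 1)

Column index: ⌊(75.0 − 19.2) / 39.3⌋ = ⌊1.420⌋ = 1
Row offset from origin: ⌊(113.6 − 0.7) / 23.9⌋ = ⌊4.724⌋ = 4 → row 4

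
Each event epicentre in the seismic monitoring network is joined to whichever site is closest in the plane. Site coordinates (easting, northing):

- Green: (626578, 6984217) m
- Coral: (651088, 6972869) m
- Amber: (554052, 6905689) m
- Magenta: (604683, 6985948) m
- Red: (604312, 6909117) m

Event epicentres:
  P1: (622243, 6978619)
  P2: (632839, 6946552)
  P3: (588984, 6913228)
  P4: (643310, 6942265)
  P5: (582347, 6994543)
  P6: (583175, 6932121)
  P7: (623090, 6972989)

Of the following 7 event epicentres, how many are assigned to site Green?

2

P1 → Green
P2 → Coral
P3 → Red
P4 → Coral
P5 → Magenta
P6 → Red
P7 → Green
2 of the 7 go to Green.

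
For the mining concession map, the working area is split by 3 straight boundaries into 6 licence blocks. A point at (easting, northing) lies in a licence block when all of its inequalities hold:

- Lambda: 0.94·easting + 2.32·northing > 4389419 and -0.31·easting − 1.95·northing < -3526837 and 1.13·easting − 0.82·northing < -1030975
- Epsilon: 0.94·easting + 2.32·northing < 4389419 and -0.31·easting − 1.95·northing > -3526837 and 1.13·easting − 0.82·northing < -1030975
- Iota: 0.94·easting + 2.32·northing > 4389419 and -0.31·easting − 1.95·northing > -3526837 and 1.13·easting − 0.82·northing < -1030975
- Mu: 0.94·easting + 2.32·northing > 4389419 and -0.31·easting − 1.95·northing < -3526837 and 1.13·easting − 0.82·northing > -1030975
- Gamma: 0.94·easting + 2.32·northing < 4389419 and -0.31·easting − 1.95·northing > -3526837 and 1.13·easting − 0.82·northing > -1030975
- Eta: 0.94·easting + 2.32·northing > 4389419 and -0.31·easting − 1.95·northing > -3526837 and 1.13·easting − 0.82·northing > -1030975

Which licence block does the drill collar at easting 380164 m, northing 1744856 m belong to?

Eta

0.94·380164 + 2.32·1744856 = 4405420.080, which is > 4389419
-0.31·380164 − 1.95·1744856 = -3520320.040, which is > -3526837
1.13·380164 − 0.82·1744856 = -1001196.600, which is > -1030975
This sign pattern matches Eta.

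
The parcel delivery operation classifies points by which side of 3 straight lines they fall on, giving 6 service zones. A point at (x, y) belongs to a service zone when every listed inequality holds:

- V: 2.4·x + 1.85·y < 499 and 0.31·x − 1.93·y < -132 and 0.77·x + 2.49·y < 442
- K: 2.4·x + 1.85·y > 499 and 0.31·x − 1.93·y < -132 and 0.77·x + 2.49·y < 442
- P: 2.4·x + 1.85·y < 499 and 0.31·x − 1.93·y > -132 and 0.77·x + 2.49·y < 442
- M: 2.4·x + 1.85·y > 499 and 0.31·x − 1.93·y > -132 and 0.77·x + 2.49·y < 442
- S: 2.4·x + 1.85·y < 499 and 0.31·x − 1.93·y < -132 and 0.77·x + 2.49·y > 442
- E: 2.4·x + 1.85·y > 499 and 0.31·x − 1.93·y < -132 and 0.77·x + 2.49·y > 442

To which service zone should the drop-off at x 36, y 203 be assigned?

S

2.4·36 + 1.85·203 = 461.950, which is < 499
0.31·36 − 1.93·203 = -380.630, which is < -132
0.77·36 + 2.49·203 = 533.190, which is > 442
This sign pattern matches S.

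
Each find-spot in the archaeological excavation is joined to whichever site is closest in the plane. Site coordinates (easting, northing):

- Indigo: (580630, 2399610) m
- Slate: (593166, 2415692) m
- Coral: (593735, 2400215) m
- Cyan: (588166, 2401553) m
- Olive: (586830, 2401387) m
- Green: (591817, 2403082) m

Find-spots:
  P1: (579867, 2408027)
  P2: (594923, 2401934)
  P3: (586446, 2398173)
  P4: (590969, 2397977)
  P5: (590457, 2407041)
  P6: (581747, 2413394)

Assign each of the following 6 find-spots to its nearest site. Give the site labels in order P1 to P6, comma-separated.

Indigo, Coral, Olive, Coral, Green, Slate

P1 → Indigo (d²=71428058.00)
P2 → Coral (d²=4366305.00)
P3 → Olive (d²=10477252.00)
P4 → Coral (d²=12659400.00)
P5 → Green (d²=17523281.00)
P6 → Slate (d²=135674365.00)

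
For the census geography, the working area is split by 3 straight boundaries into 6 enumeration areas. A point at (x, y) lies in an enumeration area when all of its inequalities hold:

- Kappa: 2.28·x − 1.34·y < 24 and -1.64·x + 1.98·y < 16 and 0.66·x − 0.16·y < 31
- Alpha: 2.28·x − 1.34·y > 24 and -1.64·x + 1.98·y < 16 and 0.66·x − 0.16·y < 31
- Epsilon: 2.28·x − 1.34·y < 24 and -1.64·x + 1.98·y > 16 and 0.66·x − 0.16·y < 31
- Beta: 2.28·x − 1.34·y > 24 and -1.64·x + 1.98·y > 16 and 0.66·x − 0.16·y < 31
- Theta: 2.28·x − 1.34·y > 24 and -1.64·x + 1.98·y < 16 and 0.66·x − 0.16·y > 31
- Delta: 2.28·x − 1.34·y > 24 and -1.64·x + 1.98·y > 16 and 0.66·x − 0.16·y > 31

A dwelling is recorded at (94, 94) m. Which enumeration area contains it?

2.28·94 − 1.34·94 = 88.360, which is > 24
-1.64·94 + 1.98·94 = 31.960, which is > 16
0.66·94 − 0.16·94 = 47.000, which is > 31
This sign pattern matches Delta.

Delta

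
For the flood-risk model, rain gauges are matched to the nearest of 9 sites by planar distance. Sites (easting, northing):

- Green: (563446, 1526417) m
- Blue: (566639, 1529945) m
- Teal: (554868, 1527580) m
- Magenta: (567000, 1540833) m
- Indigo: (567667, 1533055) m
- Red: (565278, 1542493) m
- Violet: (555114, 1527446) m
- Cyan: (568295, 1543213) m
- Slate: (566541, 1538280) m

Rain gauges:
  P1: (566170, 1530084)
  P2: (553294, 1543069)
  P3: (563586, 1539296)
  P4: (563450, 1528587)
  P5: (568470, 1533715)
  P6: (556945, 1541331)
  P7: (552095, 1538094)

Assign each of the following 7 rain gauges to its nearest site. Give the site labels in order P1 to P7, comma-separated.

P1 → Blue (d²=239282.00)
P2 → Red (d²=143948032.00)
P3 → Slate (d²=9764281.00)
P4 → Green (d²=4708916.00)
P5 → Indigo (d²=1080409.00)
P6 → Red (d²=70789133.00)
P7 → Teal (d²=118233725.00)

Blue, Red, Slate, Green, Indigo, Red, Teal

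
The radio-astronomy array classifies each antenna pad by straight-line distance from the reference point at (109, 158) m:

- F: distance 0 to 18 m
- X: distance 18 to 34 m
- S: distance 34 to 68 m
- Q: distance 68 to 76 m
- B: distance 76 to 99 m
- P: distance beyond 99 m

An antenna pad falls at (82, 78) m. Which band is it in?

B

Distance = √((82−109)² + (78−158)²) = √(729.000 + 6400.000) = 84.433 m.
76 ≤ 84.433 < 99 → B.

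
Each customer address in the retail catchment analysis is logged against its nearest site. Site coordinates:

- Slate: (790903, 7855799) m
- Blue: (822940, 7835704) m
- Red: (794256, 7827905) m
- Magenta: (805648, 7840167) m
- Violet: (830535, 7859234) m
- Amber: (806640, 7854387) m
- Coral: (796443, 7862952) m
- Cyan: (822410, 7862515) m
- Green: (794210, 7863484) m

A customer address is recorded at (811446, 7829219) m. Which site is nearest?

Squared distances to each site:
Slate: 1128511249.000; Blue: 174167261.000; Red: 297222696.000; Magenta: 153475508.000; Violet: 1265290146.000; Amber: 656525860.000; Coral: 1363005298.000; Cyan: 1228832912.000; Green: 1471169921.000.
Minimum at Magenta.

Magenta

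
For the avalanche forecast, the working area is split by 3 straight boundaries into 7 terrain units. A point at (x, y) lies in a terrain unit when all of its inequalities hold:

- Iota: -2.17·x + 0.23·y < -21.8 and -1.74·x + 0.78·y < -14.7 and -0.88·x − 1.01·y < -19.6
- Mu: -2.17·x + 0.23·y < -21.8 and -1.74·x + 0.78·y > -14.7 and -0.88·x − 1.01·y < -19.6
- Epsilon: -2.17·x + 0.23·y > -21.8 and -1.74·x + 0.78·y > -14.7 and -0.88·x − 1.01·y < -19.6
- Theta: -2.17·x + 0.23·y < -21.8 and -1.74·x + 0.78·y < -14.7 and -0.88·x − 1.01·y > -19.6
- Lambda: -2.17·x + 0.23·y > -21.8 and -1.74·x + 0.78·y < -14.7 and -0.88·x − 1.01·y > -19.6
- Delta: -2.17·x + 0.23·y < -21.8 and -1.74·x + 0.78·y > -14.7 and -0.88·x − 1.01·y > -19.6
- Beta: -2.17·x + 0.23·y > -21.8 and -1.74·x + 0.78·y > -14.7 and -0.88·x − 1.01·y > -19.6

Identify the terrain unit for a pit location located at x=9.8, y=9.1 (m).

Beta

-2.17·9.8 + 0.23·9.1 = -19.173, which is > -21.8
-1.74·9.8 + 0.78·9.1 = -9.954, which is > -14.7
-0.88·9.8 − 1.01·9.1 = -17.815, which is > -19.6
This sign pattern matches Beta.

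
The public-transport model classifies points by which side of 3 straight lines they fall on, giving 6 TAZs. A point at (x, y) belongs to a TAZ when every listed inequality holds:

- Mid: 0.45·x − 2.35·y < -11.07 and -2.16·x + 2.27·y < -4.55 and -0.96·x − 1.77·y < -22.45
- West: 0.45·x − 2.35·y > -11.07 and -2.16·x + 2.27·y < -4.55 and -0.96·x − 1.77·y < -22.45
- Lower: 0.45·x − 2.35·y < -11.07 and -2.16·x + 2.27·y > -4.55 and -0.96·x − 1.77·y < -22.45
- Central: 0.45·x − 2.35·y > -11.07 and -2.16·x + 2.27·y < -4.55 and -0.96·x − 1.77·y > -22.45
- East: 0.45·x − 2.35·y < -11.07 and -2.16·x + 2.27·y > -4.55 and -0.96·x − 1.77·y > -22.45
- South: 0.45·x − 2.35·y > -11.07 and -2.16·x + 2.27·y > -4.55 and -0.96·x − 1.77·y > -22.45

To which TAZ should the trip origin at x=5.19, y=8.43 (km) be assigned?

East

0.45·5.19 − 2.35·8.43 = -17.475, which is < -11.07
-2.16·5.19 + 2.27·8.43 = 7.926, which is > -4.55
-0.96·5.19 − 1.77·8.43 = -19.904, which is > -22.45
This sign pattern matches East.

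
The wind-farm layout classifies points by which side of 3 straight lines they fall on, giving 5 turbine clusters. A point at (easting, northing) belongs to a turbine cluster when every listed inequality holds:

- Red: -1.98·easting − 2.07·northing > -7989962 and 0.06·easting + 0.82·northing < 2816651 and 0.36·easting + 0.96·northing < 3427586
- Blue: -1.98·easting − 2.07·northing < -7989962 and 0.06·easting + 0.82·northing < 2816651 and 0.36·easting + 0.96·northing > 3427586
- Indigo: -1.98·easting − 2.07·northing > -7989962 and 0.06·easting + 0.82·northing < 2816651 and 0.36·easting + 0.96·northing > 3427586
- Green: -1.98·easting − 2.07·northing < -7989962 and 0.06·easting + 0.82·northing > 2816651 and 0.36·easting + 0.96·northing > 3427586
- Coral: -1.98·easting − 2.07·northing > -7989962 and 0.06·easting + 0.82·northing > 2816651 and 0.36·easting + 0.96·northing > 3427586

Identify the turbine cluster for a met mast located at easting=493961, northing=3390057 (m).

-1.98·493961 − 2.07·3390057 = -7995460.770, which is < -7989962
0.06·493961 + 0.82·3390057 = 2809484.400, which is < 2816651
0.36·493961 + 0.96·3390057 = 3432280.680, which is > 3427586
This sign pattern matches Blue.

Blue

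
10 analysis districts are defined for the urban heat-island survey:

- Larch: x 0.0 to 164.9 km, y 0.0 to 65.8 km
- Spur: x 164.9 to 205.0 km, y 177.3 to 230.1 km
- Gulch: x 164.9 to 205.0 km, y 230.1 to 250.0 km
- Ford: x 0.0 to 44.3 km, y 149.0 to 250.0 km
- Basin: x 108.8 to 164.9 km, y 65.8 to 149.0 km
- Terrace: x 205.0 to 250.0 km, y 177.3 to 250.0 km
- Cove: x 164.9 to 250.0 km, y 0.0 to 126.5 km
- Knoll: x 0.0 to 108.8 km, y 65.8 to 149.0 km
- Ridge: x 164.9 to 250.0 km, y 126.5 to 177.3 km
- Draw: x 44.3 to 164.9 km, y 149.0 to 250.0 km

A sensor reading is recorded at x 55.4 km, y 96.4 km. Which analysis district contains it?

Knoll

The point has x = 55.4 and y = 96.4.
Only Knoll satisfies 0.0 ≤ x ≤ 108.8 and 65.8 ≤ y ≤ 149.0.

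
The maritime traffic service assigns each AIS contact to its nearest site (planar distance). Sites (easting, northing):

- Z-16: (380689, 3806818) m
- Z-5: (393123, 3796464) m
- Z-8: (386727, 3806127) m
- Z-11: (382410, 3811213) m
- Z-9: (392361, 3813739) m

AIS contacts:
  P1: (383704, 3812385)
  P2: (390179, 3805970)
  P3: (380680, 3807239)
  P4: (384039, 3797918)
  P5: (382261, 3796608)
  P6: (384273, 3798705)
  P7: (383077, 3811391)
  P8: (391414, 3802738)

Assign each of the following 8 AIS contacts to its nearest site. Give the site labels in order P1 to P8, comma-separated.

Z-11, Z-8, Z-16, Z-8, Z-16, Z-8, Z-11, Z-8

P1 → Z-11 (d²=3048020.00)
P2 → Z-8 (d²=11940953.00)
P3 → Z-16 (d²=177322.00)
P4 → Z-8 (d²=74613025.00)
P5 → Z-16 (d²=106715284.00)
P6 → Z-8 (d²=61108200.00)
P7 → Z-11 (d²=476573.00)
P8 → Z-8 (d²=33453290.00)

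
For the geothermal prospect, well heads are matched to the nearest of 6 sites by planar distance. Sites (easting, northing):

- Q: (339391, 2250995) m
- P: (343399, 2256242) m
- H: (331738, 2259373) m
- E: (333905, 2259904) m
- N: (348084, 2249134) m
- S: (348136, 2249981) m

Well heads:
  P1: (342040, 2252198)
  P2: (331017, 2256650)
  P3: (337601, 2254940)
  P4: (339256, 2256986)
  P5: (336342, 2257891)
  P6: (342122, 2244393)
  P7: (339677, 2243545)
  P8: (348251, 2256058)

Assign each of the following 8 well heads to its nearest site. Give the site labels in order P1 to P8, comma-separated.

Q, H, Q, P, E, Q, Q, P

P1 → Q (d²=8464410.00)
P2 → H (d²=7934570.00)
P3 → Q (d²=18767125.00)
P4 → P (d²=17717985.00)
P5 → E (d²=9991138.00)
P6 → Q (d²=51044765.00)
P7 → Q (d²=55584296.00)
P8 → P (d²=23575760.00)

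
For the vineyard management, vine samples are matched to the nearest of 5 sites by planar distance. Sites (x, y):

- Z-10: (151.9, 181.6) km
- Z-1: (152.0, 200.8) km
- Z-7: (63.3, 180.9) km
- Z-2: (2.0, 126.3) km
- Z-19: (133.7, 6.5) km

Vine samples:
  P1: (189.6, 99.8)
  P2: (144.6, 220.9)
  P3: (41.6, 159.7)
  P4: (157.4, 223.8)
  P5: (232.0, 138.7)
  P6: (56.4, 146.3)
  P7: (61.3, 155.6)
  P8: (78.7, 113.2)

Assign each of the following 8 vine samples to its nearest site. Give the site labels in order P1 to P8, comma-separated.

Z-10, Z-1, Z-7, Z-1, Z-10, Z-7, Z-7, Z-7

P1 → Z-10 (d²=8112.53)
P2 → Z-1 (d²=458.77)
P3 → Z-7 (d²=920.33)
P4 → Z-1 (d²=558.16)
P5 → Z-10 (d²=8256.42)
P6 → Z-7 (d²=1244.77)
P7 → Z-7 (d²=644.09)
P8 → Z-7 (d²=4820.45)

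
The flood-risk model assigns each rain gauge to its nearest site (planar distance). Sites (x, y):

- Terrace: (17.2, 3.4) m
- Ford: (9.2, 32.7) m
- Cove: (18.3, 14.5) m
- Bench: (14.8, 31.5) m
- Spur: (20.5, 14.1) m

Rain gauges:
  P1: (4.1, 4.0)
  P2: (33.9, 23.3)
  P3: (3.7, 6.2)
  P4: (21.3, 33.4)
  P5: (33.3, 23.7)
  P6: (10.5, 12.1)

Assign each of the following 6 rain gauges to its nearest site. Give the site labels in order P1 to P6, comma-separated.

P1 → Terrace (d²=171.97)
P2 → Spur (d²=264.20)
P3 → Terrace (d²=190.09)
P4 → Bench (d²=45.86)
P5 → Spur (d²=256.00)
P6 → Cove (d²=66.60)

Terrace, Spur, Terrace, Bench, Spur, Cove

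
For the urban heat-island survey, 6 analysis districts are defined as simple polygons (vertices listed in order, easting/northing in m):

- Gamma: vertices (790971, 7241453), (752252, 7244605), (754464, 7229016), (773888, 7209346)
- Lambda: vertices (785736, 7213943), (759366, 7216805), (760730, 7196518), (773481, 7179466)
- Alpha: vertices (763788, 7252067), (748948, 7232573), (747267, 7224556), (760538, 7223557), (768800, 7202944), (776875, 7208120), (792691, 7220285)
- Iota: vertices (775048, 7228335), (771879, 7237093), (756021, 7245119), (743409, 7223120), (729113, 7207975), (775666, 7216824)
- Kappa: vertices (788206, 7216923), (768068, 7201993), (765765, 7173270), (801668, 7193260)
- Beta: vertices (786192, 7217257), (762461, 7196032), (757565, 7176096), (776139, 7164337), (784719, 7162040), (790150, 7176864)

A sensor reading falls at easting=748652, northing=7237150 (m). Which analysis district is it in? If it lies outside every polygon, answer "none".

Cast a ray rightward from (748652, 7237150). For each polygon, the edges (by vertex number in listed order) whose endpoints lie on opposite sides of northing = 7237150, where each meets that height, and whether that is right or left of the point:
Gamma: 2–3 at easting≈753309.8 (right), 4–1 at easting≈788681.5 (right) → 2 crossings.
Lambda: no edge straddles that height → 0 crossings.
Alpha: 1–2 at easting≈752432.3 (right), 7–1 at easting≈777353.7 (right) → 2 crossings.
Iota: 2–3 at easting≈771766.4 (right), 3–4 at easting≈751452.4 (right) → 2 crossings.
Kappa: no edge straddles that height → 0 crossings.
Beta: no edge straddles that height → 0 crossings.
All counts are even, so the point lies outside every listed polygon.

none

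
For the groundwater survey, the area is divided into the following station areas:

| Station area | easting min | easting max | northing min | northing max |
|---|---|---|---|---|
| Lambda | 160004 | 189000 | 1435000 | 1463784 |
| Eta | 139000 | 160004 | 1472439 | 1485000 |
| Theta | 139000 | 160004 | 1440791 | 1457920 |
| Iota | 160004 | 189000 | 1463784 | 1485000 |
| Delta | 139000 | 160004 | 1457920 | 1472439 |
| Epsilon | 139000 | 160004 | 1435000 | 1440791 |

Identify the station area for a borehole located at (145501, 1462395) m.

The point has easting = 145501 and northing = 1462395.
Only Delta satisfies 139000 ≤ easting ≤ 160004 and 1457920 ≤ northing ≤ 1472439.

Delta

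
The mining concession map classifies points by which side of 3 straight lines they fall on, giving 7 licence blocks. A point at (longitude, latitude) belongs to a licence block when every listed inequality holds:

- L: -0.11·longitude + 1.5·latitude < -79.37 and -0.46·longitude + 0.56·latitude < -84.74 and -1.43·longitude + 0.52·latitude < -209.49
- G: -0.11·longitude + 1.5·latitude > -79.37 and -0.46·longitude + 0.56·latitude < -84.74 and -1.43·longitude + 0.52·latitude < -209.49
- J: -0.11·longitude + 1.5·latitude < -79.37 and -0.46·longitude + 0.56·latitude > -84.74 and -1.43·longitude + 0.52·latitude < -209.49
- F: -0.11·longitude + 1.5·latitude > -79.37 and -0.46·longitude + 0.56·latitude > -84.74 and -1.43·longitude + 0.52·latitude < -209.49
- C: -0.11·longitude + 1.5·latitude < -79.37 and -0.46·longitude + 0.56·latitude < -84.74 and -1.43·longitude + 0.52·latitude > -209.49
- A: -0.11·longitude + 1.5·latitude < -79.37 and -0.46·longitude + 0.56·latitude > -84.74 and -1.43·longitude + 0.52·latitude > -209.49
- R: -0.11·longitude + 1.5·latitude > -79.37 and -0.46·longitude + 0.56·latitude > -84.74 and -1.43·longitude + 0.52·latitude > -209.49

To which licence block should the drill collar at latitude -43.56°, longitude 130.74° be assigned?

J

-0.11·130.74 + 1.5·-43.56 = -79.721, which is < -79.37
-0.46·130.74 + 0.56·-43.56 = -84.534, which is > -84.74
-1.43·130.74 + 0.52·-43.56 = -209.609, which is < -209.49
This sign pattern matches J.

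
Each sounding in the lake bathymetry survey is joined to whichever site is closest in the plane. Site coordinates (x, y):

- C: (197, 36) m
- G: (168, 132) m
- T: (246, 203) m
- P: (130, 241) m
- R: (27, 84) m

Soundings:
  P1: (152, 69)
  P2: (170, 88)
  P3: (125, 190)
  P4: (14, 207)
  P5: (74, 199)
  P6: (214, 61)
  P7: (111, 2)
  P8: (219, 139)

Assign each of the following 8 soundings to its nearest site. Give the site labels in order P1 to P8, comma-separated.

P1 → C (d²=3114.00)
P2 → G (d²=1940.00)
P3 → P (d²=2626.00)
P4 → P (d²=14612.00)
P5 → P (d²=4900.00)
P6 → C (d²=914.00)
P7 → C (d²=8552.00)
P8 → G (d²=2650.00)

C, G, P, P, P, C, C, G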